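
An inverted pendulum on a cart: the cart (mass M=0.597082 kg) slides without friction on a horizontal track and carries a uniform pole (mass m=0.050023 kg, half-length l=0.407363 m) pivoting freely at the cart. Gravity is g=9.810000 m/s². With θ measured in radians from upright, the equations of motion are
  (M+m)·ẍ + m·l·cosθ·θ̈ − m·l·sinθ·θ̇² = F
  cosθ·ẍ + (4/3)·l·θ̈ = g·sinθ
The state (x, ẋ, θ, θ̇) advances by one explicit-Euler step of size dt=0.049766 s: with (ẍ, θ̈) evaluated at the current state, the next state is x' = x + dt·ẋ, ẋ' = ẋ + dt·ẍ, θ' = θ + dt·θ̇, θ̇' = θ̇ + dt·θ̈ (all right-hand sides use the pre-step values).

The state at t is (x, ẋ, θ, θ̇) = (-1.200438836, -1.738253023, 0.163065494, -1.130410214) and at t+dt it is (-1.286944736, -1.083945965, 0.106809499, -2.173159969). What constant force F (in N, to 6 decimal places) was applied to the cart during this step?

ẍ = (ẋ'−ẋ)/dt = (-1.083945965−-1.738253023)/0.049766 = 13.147672
θ̈ = (θ̇'−θ̇)/dt = (-2.173159969−-1.130410214)/0.049766 = -20.953055
sinθ=0.162344, cosθ=0.986734
F = (M+m)·ẍ + m·l·cosθ·θ̈ − m·l·sinθ·θ̇² = 8.507924 + -0.421307 − 0.004227 = 8.082390

F = 8.082390 N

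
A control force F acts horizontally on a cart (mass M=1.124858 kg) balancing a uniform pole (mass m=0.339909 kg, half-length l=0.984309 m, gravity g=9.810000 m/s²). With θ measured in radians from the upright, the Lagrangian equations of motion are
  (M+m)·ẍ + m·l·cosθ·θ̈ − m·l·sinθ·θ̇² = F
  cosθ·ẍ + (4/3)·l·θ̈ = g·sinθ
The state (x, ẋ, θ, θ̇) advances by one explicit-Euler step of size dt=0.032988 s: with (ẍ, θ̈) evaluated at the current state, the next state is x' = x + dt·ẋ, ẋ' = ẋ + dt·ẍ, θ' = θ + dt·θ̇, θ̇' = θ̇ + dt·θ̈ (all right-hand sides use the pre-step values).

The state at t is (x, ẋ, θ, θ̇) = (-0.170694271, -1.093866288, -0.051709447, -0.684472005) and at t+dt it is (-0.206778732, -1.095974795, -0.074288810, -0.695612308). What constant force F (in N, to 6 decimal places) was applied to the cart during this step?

F = -0.198360 N

ẍ = (ẋ'−ẋ)/dt = (-1.095974795−-1.093866288)/0.032988 = -0.063917
θ̈ = (θ̇'−θ̇)/dt = (-0.695612308−-0.684472005)/0.032988 = -0.337708
sinθ=-0.051686, cosθ=0.998663
F = (M+m)·ẍ + m·l·cosθ·θ̈ − m·l·sinθ·θ̇² = -0.093624 + -0.112838 − -0.008102 = -0.198360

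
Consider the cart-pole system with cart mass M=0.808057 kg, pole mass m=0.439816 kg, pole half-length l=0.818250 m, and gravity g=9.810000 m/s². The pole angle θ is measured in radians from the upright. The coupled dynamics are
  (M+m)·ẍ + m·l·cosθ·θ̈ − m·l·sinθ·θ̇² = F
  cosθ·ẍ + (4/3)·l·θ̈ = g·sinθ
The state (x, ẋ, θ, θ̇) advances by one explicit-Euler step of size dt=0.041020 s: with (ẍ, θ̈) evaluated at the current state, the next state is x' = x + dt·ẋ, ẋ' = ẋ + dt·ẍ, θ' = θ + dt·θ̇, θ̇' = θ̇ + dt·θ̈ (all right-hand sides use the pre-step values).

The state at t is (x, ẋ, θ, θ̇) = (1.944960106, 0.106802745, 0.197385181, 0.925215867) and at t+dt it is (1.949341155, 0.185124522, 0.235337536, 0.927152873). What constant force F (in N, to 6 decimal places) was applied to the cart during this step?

F = 2.338884 N

ẍ = (ẋ'−ẋ)/dt = (0.185124522−0.106802745)/0.041020 = 1.909356
θ̈ = (θ̇'−θ̇)/dt = (0.927152873−0.925215867)/0.041020 = 0.047221
sinθ=0.196106, cosθ=0.980583
F = (M+m)·ẍ + m·l·cosθ·θ̈ − m·l·sinθ·θ̇² = 2.382634 + 0.016664 − 0.060413 = 2.338884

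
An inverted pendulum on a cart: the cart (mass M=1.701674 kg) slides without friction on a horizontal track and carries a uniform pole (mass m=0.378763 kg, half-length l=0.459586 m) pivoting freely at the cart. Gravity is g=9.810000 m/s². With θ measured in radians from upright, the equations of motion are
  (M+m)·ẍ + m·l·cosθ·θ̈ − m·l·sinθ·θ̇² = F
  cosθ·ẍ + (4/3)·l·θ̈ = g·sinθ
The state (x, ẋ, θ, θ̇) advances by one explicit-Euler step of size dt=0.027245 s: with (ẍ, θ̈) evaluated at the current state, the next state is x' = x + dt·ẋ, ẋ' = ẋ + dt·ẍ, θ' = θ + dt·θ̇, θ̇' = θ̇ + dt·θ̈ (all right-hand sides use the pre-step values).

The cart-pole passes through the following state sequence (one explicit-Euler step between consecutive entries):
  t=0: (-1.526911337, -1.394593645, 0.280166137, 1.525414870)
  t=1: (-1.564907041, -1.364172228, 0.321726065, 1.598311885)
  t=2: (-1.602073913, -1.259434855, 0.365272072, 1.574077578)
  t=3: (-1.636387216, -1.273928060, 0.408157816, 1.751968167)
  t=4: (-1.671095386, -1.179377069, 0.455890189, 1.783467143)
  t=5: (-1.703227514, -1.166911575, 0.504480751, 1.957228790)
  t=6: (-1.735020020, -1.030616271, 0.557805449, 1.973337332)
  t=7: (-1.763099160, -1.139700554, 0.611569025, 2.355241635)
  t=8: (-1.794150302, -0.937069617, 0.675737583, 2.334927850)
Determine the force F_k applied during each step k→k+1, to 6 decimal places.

step 0→1:
  ẍ = (ẋ'−ẋ)/dt = (-1.364172228−-1.394593645)/0.027245 = 1.116587
  θ̈ = (θ̇'−θ̇)/dt = (1.598311885−1.525414870)/0.027245 = 2.675611
  sinθ=0.276515, cosθ=0.961010
  F = (M+m)·ẍ + m·l·cosθ·θ̈ − m·l·sinθ·θ̇² = 2.322989 + 0.447595 − 0.112003 = 2.658581
step 1→2:
  ẍ = (ẋ'−ẋ)/dt = (-1.259434855−-1.364172228)/0.027245 = 3.844279
  θ̈ = (θ̇'−θ̇)/dt = (1.574077578−1.598311885)/0.027245 = -0.889496
  sinθ=0.316205, cosθ=0.948691
  F = (M+m)·ẍ + m·l·cosθ·θ̈ − m·l·sinθ·θ̇² = 7.997780 + -0.146894 − 0.140613 = 7.710273
step 2→3:
  ẍ = (ẋ'−ẋ)/dt = (-1.273928060−-1.259434855)/0.027245 = -0.531958
  θ̈ = (θ̇'−θ̇)/dt = (1.751968167−1.574077578)/0.027245 = 6.529293
  sinθ=0.357203, cosθ=0.934027
  F = (M+m)·ẍ + m·l·cosθ·θ̈ − m·l·sinθ·θ̇² = -1.106706 + 1.061597 − 0.154064 = -0.199173
step 3→4:
  ẍ = (ẋ'−ẋ)/dt = (-1.179377069−-1.273928060)/0.027245 = 3.470398
  θ̈ = (θ̇'−θ̇)/dt = (1.783467143−1.751968167)/0.027245 = 1.156138
  sinθ=0.396919, cosθ=0.917854
  F = (M+m)·ẍ + m·l·cosθ·θ̈ − m·l·sinθ·θ̇² = 7.219944 + 0.184721 − 0.212075 = 7.192591
step 4→5:
  ẍ = (ẋ'−ẋ)/dt = (-1.166911575−-1.179377069)/0.027245 = 0.457533
  θ̈ = (θ̇'−θ̇)/dt = (1.957228790−1.783467143)/0.027245 = 6.377744
  sinθ=0.440262, cosθ=0.897869
  F = (M+m)·ẍ + m·l·cosθ·θ̈ − m·l·sinθ·θ̇² = 0.951869 + 0.996815 − 0.243767 = 1.704917
step 5→6:
  ẍ = (ẋ'−ẋ)/dt = (-1.030616271−-1.166911575)/0.027245 = 5.002580
  θ̈ = (θ̇'−θ̇)/dt = (1.973337332−1.957228790)/0.027245 = 0.591248
  sinθ=0.483353, cosθ=0.875426
  F = (M+m)·ẍ + m·l·cosθ·θ̈ − m·l·sinθ·θ̇² = 10.407553 + 0.090100 − 0.322316 = 10.175337
step 6→7:
  ẍ = (ẋ'−ẋ)/dt = (-1.139700554−-1.030616271)/0.027245 = -4.003828
  θ̈ = (θ̇'−θ̇)/dt = (2.355241635−1.973337332)/0.027245 = 14.017409
  sinθ=0.529326, cosθ=0.848419
  F = (M+m)·ẍ + m·l·cosθ·θ̈ − m·l·sinθ·θ̇² = -8.329711 + 2.070200 − 0.358806 = -6.618317
step 7→8:
  ẍ = (ẋ'−ẋ)/dt = (-0.937069617−-1.139700554)/0.027245 = 7.437362
  θ̈ = (θ̇'−θ̇)/dt = (2.334927850−2.355241635)/0.027245 = -0.745597
  sinθ=0.574153, cosθ=0.818748
  F = (M+m)·ẍ + m·l·cosθ·θ̈ − m·l·sinθ·θ̇² = 15.472964 + -0.106265 − 0.554412 = 14.812287

F_0 = 2.658581 N
F_1 = 7.710273 N
F_2 = -0.199173 N
F_3 = 7.192591 N
F_4 = 1.704917 N
F_5 = 10.175337 N
F_6 = -6.618317 N
F_7 = 14.812287 N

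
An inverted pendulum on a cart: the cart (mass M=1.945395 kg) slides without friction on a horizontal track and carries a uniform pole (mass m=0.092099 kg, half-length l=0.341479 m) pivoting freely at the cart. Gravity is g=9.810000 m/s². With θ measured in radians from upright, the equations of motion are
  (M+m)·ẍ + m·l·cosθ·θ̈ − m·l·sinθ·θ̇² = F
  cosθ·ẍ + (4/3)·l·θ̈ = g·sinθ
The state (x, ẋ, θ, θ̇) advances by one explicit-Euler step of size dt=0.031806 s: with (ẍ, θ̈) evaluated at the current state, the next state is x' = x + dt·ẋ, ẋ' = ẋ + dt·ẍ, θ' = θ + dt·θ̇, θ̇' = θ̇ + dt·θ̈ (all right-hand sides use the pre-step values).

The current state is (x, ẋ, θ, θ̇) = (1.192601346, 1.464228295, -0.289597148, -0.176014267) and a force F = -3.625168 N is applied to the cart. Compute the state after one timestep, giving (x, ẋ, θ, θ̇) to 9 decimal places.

(1.239172591, 1.408802918, -0.295195458, -0.255047058)

sinθ=-0.285566171, cosθ=0.958358994
temp = (F + m·l·θ̇²·sinθ)/(M+m) = (-3.625168 + -0.000278241)/2.037494 = -1.779365358
θ̈ = (g·sinθ − cosθ·temp)/(l·(4/3 − m·cos²θ/(M+m))) = -2.484839066
ẍ = temp − m·l·θ̈·cosθ/(M+m) = -1.742607596
Euler: x'=1.192601346+0.031806·1.464228295=1.239172591, ẋ'=1.464228295+0.031806·-1.742607596=1.408802918
       θ'=-0.289597148+0.031806·-0.176014267=-0.295195458, θ̇'=-0.176014267+0.031806·-2.484839066=-0.255047058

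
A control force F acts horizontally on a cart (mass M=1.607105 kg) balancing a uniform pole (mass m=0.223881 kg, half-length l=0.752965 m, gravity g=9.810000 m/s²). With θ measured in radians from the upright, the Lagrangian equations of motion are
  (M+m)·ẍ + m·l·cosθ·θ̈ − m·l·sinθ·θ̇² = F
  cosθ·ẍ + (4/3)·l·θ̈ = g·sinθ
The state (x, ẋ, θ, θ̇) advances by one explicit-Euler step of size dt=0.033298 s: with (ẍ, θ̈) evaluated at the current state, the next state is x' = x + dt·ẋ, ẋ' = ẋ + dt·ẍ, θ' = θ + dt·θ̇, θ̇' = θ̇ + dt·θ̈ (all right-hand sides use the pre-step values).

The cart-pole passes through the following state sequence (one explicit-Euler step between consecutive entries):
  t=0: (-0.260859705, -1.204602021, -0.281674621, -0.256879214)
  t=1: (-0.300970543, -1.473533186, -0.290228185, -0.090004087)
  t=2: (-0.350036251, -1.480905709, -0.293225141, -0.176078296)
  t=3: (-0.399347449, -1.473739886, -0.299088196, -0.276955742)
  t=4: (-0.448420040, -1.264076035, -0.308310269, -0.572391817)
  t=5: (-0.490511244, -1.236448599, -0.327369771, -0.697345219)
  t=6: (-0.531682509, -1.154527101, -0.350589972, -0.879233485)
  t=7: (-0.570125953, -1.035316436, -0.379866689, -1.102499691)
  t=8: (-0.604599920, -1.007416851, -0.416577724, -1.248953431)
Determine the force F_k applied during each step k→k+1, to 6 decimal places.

F_0 = -13.973330 N
F_1 = -0.822544 N
F_2 = -0.093360 N
F_3 = 10.103502 N
F_4 = 0.933172 N
F_5 = 3.659124 N
F_6 = 5.538346 N
F_7 = 0.921533 N

step 0→1:
  ẍ = (ẋ'−ẋ)/dt = (-1.473533186−-1.204602021)/0.033298 = -8.076496
  θ̈ = (θ̇'−θ̇)/dt = (-0.090004087−-0.256879214)/0.033298 = 5.011566
  sinθ=-0.277965, cosθ=0.960591
  F = (M+m)·ẍ + m·l·cosθ·θ̈ − m·l·sinθ·θ̇² = -14.787951 + 0.811529 − -0.003092 = -13.973330
step 1→2:
  ẍ = (ẋ'−ẋ)/dt = (-1.480905709−-1.473533186)/0.033298 = -0.221410
  θ̈ = (θ̇'−θ̇)/dt = (-0.176078296−-0.090004087)/0.033298 = -2.584966
  sinθ=-0.286171, cosθ=0.958179
  F = (M+m)·ẍ + m·l·cosθ·θ̈ − m·l·sinθ·θ̇² = -0.405399 + -0.417535 − -0.000391 = -0.822544
step 2→3:
  ẍ = (ẋ'−ẋ)/dt = (-1.473739886−-1.480905709)/0.033298 = 0.215203
  θ̈ = (θ̇'−θ̇)/dt = (-0.276955742−-0.176078296)/0.033298 = -3.029535
  sinθ=-0.289041, cosθ=0.957317
  F = (M+m)·ẍ + m·l·cosθ·θ̈ − m·l·sinθ·θ̇² = 0.394033 + -0.488904 − -0.001511 = -0.093360
step 3→4:
  ẍ = (ẋ'−ẋ)/dt = (-1.264076035−-1.473739886)/0.033298 = 6.296590
  θ̈ = (θ̇'−θ̇)/dt = (-0.572391817−-0.276955742)/0.033298 = -8.872487
  sinθ=-0.294649, cosθ=0.955606
  F = (M+m)·ẍ + m·l·cosθ·θ̈ − m·l·sinθ·θ̇² = 11.528968 + -1.429276 − -0.003810 = 10.103502
step 4→5:
  ẍ = (ẋ'−ẋ)/dt = (-1.236448599−-1.264076035)/0.033298 = 0.829703
  θ̈ = (θ̇'−θ̇)/dt = (-0.697345219−-0.572391817)/0.033298 = -3.752580
  sinθ=-0.303449, cosθ=0.952848
  F = (M+m)·ẍ + m·l·cosθ·θ̈ − m·l·sinθ·θ̇² = 1.519174 + -0.602761 − -0.016760 = 0.933172
step 5→6:
  ẍ = (ẋ'−ẋ)/dt = (-1.154527101−-1.236448599)/0.033298 = 2.460253
  θ̈ = (θ̇'−θ̇)/dt = (-0.879233485−-0.697345219)/0.033298 = -5.462438
  sinθ=-0.321554, cosθ=0.946891
  F = (M+m)·ẍ + m·l·cosθ·θ̈ − m·l·sinθ·θ̇² = 4.504688 + -0.871924 − -0.026360 = 3.659124
step 6→7:
  ẍ = (ẋ'−ẋ)/dt = (-1.035316436−-1.154527101)/0.033298 = 3.580115
  θ̈ = (θ̇'−θ̇)/dt = (-1.102499691−-0.879233485)/0.033298 = -6.705094
  sinθ=-0.343452, cosθ=0.939170
  F = (M+m)·ẍ + m·l·cosθ·θ̈ − m·l·sinθ·θ̇² = 6.555140 + -1.061552 − -0.044758 = 5.538346
step 7→8:
  ẍ = (ẋ'−ẋ)/dt = (-1.007416851−-1.035316436)/0.033298 = 0.837876
  θ̈ = (θ̇'−θ̇)/dt = (-1.248953431−-1.102499691)/0.033298 = -4.398274
  sinθ=-0.370797, cosθ=0.928714
  F = (M+m)·ẍ + m·l·cosθ·θ̈ − m·l·sinθ·θ̇² = 1.534139 + -0.688583 − -0.075977 = 0.921533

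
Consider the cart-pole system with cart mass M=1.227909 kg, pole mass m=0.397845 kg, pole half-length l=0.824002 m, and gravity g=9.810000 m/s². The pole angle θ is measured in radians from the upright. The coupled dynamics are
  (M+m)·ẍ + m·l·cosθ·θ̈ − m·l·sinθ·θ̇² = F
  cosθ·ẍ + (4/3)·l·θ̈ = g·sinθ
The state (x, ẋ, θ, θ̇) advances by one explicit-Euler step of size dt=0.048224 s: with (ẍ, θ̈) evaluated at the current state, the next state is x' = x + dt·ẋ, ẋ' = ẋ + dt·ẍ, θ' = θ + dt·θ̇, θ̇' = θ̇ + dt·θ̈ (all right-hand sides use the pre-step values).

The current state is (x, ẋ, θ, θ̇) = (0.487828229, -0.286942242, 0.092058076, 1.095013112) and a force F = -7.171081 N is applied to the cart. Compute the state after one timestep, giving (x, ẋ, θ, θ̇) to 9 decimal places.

(0.473990726, -0.555382970, 0.144863988, 1.377894556)

sinθ=0.091928104, cosθ=0.995765647
temp = (F + m·l·θ̇²·sinθ)/(M+m) = (-7.171081 + 0.036135088)/1.625754 = -4.388699590
θ̈ = (g·sinθ − cosθ·temp)/(l·(4/3 − m·cos²θ/(M+m))) = 5.865988793
ẍ = temp − m·l·θ̈·cosθ/(M+m) = -5.566537984
Euler: x'=0.487828229+0.048224·-0.286942242=0.473990726, ẋ'=-0.286942242+0.048224·-5.566537984=-0.555382970
       θ'=0.092058076+0.048224·1.095013112=0.144863988, θ̇'=1.095013112+0.048224·5.865988793=1.377894556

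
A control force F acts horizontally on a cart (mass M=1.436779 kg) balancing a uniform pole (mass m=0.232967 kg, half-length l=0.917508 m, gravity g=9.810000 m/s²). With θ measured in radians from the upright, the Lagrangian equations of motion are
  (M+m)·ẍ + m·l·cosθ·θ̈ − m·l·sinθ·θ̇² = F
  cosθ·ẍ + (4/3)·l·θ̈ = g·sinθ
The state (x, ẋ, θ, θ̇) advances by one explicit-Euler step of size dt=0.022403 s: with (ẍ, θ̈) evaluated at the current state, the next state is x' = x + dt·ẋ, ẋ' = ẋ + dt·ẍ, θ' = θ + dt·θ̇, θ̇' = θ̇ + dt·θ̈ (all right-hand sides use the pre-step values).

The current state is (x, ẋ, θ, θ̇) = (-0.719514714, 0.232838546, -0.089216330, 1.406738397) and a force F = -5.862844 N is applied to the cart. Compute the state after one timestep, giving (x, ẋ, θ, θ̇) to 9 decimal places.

sinθ=-0.089098023, cosθ=0.996022862
temp = (F + m·l·θ̇²·sinθ)/(M+m) = (-5.862844 + -0.037687647)/1.669746 = -3.533789958
θ̈ = (g·sinθ − cosθ·temp)/(l·(4/3 − m·cos²θ/(M+m))) = 2.413180570
ẍ = temp − m·l·θ̈·cosθ/(M+m) = -3.841479675
Euler: x'=-0.719514714+0.022403·0.232838546=-0.714298432, ẋ'=0.232838546+0.022403·-3.841479675=0.146777877
       θ'=-0.089216330+0.022403·1.406738397=-0.057701170, θ̇'=1.406738397+0.022403·2.413180570=1.460800881

(-0.714298432, 0.146777877, -0.057701170, 1.460800881)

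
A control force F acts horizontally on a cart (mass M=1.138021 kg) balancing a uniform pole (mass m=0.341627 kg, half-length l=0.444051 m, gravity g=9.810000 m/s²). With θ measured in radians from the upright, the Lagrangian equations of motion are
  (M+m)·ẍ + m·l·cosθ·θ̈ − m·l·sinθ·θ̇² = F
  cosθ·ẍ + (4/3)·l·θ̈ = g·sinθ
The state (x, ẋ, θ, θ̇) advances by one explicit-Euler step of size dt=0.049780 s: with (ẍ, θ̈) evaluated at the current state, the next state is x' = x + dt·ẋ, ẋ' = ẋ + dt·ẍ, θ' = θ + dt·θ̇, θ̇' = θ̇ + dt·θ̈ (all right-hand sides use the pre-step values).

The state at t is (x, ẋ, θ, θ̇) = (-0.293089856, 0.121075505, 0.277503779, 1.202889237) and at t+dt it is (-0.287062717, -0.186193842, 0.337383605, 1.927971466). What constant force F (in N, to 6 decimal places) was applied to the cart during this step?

F = -7.068245 N

ẍ = (ẋ'−ẋ)/dt = (-0.186193842−0.121075505)/0.049780 = -6.172546
θ̈ = (θ̇'−θ̇)/dt = (1.927971466−1.202889237)/0.049780 = 14.565734
sinθ=0.273956, cosθ=0.961742
F = (M+m)·ẍ + m·l·cosθ·θ̈ − m·l·sinθ·θ̇² = -9.133196 + 2.125084 − 0.060134 = -7.068245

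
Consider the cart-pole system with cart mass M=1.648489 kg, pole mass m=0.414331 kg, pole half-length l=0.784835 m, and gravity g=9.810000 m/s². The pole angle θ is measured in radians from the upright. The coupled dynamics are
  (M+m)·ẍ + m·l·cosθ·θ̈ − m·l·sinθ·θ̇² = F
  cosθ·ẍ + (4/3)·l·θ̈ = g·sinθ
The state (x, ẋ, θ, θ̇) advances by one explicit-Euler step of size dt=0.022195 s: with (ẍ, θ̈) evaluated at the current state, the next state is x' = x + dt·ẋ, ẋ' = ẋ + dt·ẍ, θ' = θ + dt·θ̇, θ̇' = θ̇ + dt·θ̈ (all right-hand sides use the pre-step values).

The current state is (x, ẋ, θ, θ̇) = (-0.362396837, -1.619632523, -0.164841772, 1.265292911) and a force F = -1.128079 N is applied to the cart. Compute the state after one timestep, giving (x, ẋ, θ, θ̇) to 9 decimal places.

sinθ=-0.164096250, cosθ=0.986444332
temp = (F + m·l·θ̇²·sinθ)/(M+m) = (-1.128079 + -0.085429251)/2.062820 = -0.588276365
θ̈ = (g·sinθ − cosθ·temp)/(l·(4/3 − m·cos²θ/(M+m))) = -1.152768334
ẍ = temp − m·l·θ̈·cosθ/(M+m) = -0.409018146
Euler: x'=-0.362396837+0.022195·-1.619632523=-0.398344581, ẋ'=-1.619632523+0.022195·-0.409018146=-1.628710681
       θ'=-0.164841772+0.022195·1.265292911=-0.136758596, θ̇'=1.265292911+0.022195·-1.152768334=1.239707218

(-0.398344581, -1.628710681, -0.136758596, 1.239707218)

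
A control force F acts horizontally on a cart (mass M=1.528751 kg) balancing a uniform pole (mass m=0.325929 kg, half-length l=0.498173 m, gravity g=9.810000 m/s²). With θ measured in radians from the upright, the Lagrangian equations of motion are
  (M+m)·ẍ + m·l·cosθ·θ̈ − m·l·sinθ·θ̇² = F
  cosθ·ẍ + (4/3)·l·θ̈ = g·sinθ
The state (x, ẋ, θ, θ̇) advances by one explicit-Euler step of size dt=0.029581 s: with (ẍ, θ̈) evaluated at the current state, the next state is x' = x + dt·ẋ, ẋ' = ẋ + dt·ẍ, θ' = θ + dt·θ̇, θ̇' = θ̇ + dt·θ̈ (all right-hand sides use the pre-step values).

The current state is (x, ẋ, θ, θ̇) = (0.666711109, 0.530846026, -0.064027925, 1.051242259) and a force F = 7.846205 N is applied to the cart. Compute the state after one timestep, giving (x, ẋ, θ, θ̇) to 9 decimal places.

sinθ=-0.063984186, cosθ=0.997950913
temp = (F + m·l·θ̇²·sinθ)/(M+m) = (7.846205 + -0.011481046)/1.854680 = 4.224299585
θ̈ = (g·sinθ − cosθ·temp)/(l·(4/3 − m·cos²θ/(M+m))) = -8.393350734
ẍ = temp − m·l·θ̈·cosθ/(M+m) = 4.957594633
Euler: x'=0.666711109+0.029581·0.530846026=0.682414065, ẋ'=0.530846026+0.029581·4.957594633=0.677496633
       θ'=-0.064027925+0.029581·1.051242259=-0.032931128, θ̇'=1.051242259+0.029581·-8.393350734=0.802958551

(0.682414065, 0.677496633, -0.032931128, 0.802958551)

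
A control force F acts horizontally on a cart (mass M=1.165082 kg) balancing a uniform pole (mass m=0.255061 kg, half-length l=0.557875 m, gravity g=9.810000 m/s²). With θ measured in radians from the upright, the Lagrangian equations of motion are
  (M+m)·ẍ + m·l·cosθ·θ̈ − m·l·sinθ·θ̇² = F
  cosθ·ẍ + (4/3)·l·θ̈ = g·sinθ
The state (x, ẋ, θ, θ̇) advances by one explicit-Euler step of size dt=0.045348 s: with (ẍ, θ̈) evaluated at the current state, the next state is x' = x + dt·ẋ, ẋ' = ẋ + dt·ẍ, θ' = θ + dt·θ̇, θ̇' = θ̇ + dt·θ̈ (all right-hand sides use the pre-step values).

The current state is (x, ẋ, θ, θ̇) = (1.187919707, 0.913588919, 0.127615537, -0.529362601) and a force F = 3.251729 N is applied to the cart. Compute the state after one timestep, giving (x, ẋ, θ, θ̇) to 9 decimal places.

(1.229349137, 1.024752016, 0.103610002, -0.601477634)

sinθ=0.127269434, cosθ=0.991868182
temp = (F + m·l·θ̇²·sinθ)/(M+m) = (3.251729 + 0.005074714)/1.420143 = 2.293292798
θ̈ = (g·sinθ − cosθ·temp)/(l·(4/3 − m·cos²θ/(M+m))) = -1.590258284
ẍ = temp − m·l·θ̈·cosθ/(M+m) = 2.451334066
Euler: x'=1.187919707+0.045348·0.913588919=1.229349137, ẋ'=0.913588919+0.045348·2.451334066=1.024752016
       θ'=0.127615537+0.045348·-0.529362601=0.103610002, θ̇'=-0.529362601+0.045348·-1.590258284=-0.601477634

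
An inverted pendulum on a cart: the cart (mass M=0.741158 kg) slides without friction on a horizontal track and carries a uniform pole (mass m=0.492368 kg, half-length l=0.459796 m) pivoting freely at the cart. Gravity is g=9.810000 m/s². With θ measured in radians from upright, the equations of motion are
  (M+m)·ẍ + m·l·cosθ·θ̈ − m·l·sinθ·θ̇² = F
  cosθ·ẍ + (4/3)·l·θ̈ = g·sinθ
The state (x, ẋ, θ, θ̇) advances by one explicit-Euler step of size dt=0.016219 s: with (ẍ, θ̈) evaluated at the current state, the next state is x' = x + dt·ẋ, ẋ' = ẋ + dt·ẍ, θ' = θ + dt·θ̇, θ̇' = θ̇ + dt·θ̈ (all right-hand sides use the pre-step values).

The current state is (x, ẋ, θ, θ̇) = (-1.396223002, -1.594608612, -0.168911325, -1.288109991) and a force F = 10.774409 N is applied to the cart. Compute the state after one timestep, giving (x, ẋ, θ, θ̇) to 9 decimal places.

sinθ=-0.168109268, cosθ=0.985768367
temp = (F + m·l·θ̇²·sinθ)/(M+m) = (10.774409 + -0.063146977)/1.233526 = 8.683450550
θ̈ = (g·sinθ − cosθ·temp)/(l·(4/3 − m·cos²θ/(M+m))) = -23.484232773
ẍ = temp − m·l·θ̈·cosθ/(M+m) = 12.932169020
Euler: x'=-1.396223002+0.016219·-1.594608612=-1.422085959, ẋ'=-1.594608612+0.016219·12.932169020=-1.384861763
       θ'=-0.168911325+0.016219·-1.288109991=-0.189803181, θ̇'=-1.288109991+0.016219·-23.484232773=-1.669000762

(-1.422085959, -1.384861763, -0.189803181, -1.669000762)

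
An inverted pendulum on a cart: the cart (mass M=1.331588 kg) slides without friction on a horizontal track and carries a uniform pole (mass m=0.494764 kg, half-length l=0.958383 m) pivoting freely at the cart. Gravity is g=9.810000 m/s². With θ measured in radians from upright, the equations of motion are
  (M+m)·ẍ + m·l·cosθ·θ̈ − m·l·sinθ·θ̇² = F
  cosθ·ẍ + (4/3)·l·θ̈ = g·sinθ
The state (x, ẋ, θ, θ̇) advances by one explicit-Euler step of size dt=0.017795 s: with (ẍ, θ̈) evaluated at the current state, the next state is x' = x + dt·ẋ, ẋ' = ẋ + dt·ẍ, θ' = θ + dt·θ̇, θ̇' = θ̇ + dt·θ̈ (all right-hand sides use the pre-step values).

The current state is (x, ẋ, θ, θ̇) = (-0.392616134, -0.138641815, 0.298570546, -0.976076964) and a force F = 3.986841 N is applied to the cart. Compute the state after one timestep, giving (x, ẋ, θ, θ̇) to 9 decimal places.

sinθ=0.294154296, cosθ=0.955757945
temp = (F + m·l·θ̇²·sinθ)/(M+m) = (3.986841 + 0.132886394)/1.826352 = 2.255713791
θ̈ = (g·sinθ − cosθ·temp)/(l·(4/3 − m·cos²θ/(M+m))) = 0.701211877
ẍ = temp − m·l·θ̈·cosθ/(M+m) = 2.081713534
Euler: x'=-0.392616134+0.017795·-0.138641815=-0.395083265, ẋ'=-0.138641815+0.017795·2.081713534=-0.101597723
       θ'=0.298570546+0.017795·-0.976076964=0.281201256, θ̇'=-0.976076964+0.017795·0.701211877=-0.963598899

(-0.395083265, -0.101597723, 0.281201256, -0.963598899)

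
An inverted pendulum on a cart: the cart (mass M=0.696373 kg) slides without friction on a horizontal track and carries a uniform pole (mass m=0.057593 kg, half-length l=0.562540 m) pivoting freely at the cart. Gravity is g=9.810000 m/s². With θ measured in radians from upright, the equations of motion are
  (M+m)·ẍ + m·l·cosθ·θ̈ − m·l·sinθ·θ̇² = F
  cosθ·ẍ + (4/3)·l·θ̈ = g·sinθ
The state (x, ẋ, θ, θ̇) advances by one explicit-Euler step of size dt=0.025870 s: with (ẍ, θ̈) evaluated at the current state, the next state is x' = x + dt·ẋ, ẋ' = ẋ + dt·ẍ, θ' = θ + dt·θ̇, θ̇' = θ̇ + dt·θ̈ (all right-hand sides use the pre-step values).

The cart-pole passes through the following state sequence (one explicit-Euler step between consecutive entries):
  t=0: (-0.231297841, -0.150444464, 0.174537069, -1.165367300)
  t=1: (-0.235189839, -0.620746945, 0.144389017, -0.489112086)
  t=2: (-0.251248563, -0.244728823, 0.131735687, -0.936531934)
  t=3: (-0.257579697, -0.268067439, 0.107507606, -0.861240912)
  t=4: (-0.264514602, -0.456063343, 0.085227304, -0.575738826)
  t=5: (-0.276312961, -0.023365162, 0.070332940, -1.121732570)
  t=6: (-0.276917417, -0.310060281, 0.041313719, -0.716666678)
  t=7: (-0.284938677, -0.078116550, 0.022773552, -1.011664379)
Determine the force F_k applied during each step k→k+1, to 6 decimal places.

step 0→1:
  ẍ = (ẋ'−ẋ)/dt = (-0.620746945−-0.150444464)/0.025870 = -18.179454
  θ̈ = (θ̇'−θ̇)/dt = (-0.489112086−-1.165367300)/0.025870 = 26.140519
  sinθ=0.173652, cosθ=0.984807
  F = (M+m)·ẍ + m·l·cosθ·θ̈ − m·l·sinθ·θ̇² = -13.706690 + 0.834043 − 0.007641 = -12.880288
step 1→2:
  ẍ = (ẋ'−ẋ)/dt = (-0.244728823−-0.620746945)/0.025870 = 14.534910
  θ̈ = (θ̇'−θ̇)/dt = (-0.936531934−-0.489112086)/0.025870 = -17.294930
  sinθ=0.143888, cosθ=0.989594
  F = (M+m)·ẍ + m·l·cosθ·θ̈ − m·l·sinθ·θ̇² = 10.958828 + -0.554497 − 0.001115 = 10.403216
step 2→3:
  ẍ = (ẋ'−ẋ)/dt = (-0.268067439−-0.244728823)/0.025870 = -0.902150
  θ̈ = (θ̇'−θ̇)/dt = (-0.861240912−-0.936531934)/0.025870 = 2.910360
  sinθ=0.131355, cosθ=0.991335
  F = (M+m)·ẍ + m·l·cosθ·θ̈ − m·l·sinθ·θ̇² = -0.680190 + 0.093474 − 0.003733 = -0.590449
step 3→4:
  ẍ = (ẋ'−ẋ)/dt = (-0.456063343−-0.268067439)/0.025870 = -7.266946
  θ̈ = (θ̇'−θ̇)/dt = (-0.575738826−-0.861240912)/0.025870 = 11.036030
  sinθ=0.107301, cosθ=0.994227
  F = (M+m)·ẍ + m·l·cosθ·θ̈ − m·l·sinθ·θ̇² = -5.479031 + 0.355485 − 0.002579 = -5.126124
step 4→5:
  ẍ = (ẋ'−ẋ)/dt = (-0.023365162−-0.456063343)/0.025870 = 16.725867
  θ̈ = (θ̇'−θ̇)/dt = (-1.121732570−-0.575738826)/0.025870 = -21.105286
  sinθ=0.085124, cosθ=0.996370
  F = (M+m)·ẍ + m·l·cosθ·θ̈ − m·l·sinθ·θ̇² = 12.610735 + -0.681295 − 0.000914 = 11.928526
step 5→6:
  ẍ = (ẋ'−ẋ)/dt = (-0.310060281−-0.023365162)/0.025870 = -11.082146
  θ̈ = (θ̇'−θ̇)/dt = (-0.716666678−-1.121732570)/0.025870 = 15.657746
  sinθ=0.070275, cosθ=0.997528
  F = (M+m)·ẍ + m·l·cosθ·θ̈ − m·l·sinθ·θ̇² = -8.355561 + 0.506031 − 0.002865 = -7.852395
step 6→7:
  ẍ = (ẋ'−ẋ)/dt = (-0.078116550−-0.310060281)/0.025870 = 8.965741
  θ̈ = (θ̇'−θ̇)/dt = (-1.011664379−-0.716666678)/0.025870 = -11.403081
  sinθ=0.041302, cosθ=0.999147
  F = (M+m)·ẍ + m·l·cosθ·θ̈ − m·l·sinθ·θ̇² = 6.759864 + -0.369126 − 0.000687 = 6.390051

F_0 = -12.880288 N
F_1 = 10.403216 N
F_2 = -0.590449 N
F_3 = -5.126124 N
F_4 = 11.928526 N
F_5 = -7.852395 N
F_6 = 6.390051 N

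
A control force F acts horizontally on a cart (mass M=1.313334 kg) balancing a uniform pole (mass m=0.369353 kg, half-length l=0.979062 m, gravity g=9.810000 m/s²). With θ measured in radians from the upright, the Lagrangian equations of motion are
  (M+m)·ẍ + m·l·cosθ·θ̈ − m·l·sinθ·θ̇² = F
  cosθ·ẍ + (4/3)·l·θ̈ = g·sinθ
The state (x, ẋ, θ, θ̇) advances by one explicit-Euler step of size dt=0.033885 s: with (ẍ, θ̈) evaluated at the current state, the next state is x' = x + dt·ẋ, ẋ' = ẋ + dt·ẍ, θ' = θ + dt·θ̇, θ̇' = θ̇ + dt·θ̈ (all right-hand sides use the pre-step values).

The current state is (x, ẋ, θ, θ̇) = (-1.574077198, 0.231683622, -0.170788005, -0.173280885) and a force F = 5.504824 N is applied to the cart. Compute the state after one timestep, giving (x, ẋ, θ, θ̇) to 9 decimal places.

(-1.566226598, 0.374496637, -0.176659628, -0.324368060)

sinθ=-0.169958942, cosθ=0.985451144
temp = (F + m·l·θ̇²·sinθ)/(M+m) = (5.504824 + -0.001845428)/1.682687 = 3.270351867
θ̈ = (g·sinθ − cosθ·temp)/(l·(4/3 − m·cos²θ/(M+m))) = -4.458821739
ẍ = temp − m·l·θ̈·cosθ/(M+m) = 4.214638178
Euler: x'=-1.574077198+0.033885·0.231683622=-1.566226598, ẋ'=0.231683622+0.033885·4.214638178=0.374496637
       θ'=-0.170788005+0.033885·-0.173280885=-0.176659628, θ̇'=-0.173280885+0.033885·-4.458821739=-0.324368060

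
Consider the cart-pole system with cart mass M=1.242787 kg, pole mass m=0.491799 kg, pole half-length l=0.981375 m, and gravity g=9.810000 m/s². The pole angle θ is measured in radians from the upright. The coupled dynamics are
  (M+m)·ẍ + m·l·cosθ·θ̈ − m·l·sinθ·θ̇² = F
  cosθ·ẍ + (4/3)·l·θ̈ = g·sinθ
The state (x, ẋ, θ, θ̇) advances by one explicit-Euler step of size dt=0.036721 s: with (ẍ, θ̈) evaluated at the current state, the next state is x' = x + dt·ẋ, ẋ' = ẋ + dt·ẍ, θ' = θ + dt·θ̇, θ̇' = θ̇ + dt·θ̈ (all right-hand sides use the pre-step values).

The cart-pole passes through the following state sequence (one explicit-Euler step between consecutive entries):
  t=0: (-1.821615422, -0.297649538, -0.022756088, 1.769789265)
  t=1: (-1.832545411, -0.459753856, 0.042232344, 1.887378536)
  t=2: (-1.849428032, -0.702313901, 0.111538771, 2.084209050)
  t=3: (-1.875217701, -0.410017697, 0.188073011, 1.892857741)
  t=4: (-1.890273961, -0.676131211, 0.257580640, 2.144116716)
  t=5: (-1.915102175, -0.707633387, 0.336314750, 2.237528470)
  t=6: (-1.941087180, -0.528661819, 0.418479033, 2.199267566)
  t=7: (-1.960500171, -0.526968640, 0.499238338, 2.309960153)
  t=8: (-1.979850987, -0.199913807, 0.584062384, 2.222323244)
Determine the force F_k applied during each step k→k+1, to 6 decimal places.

step 0→1:
  ẍ = (ẋ'−ẋ)/dt = (-0.459753856−-0.297649538)/0.036721 = -4.414485
  θ̈ = (θ̇'−θ̇)/dt = (1.887378536−1.769789265)/0.036721 = 3.202235
  sinθ=-0.022754, cosθ=0.999741
  F = (M+m)·ẍ + m·l·cosθ·θ̈ − m·l·sinθ·θ̇² = -7.657305 + 1.545124 − -0.034397 = -6.077783
step 1→2:
  ẍ = (ẋ'−ẋ)/dt = (-0.702313901−-0.459753856)/0.036721 = -6.605486
  θ̈ = (θ̇'−θ̇)/dt = (2.084209050−1.887378536)/0.036721 = 5.360162
  sinθ=0.042220, cosθ=0.999108
  F = (M+m)·ẍ + m·l·cosθ·θ̈ − m·l·sinθ·θ̇² = -11.457783 + 2.584718 − 0.072587 = -8.945652
step 2→3:
  ẍ = (ẋ'−ẋ)/dt = (-0.410017697−-0.702313901)/0.036721 = 7.959919
  θ̈ = (θ̇'−θ̇)/dt = (1.892857741−2.084209050)/0.036721 = -5.210950
  sinθ=0.111308, cosθ=0.993786
  F = (M+m)·ẍ + m·l·cosθ·θ̈ − m·l·sinθ·θ̇² = 13.807165 + -2.499381 − 0.233362 = 11.074422
step 3→4:
  ẍ = (ẋ'−ẋ)/dt = (-0.676131211−-0.410017697)/0.036721 = -7.246903
  θ̈ = (θ̇'−θ̇)/dt = (2.144116716−1.892857741)/0.036721 = 6.842378
  sinθ=0.186966, cosθ=0.982366
  F = (M+m)·ẍ + m·l·cosθ·θ̈ − m·l·sinθ·θ̇² = -12.570376 + 3.244167 − 0.323312 = -9.649521
step 4→5:
  ẍ = (ẋ'−ẋ)/dt = (-0.707633387−-0.676131211)/0.036721 = -0.857879
  θ̈ = (θ̇'−θ̇)/dt = (2.237528470−2.144116716)/0.036721 = 2.543824
  sinθ=0.254742, cosθ=0.967009
  F = (M+m)·ẍ + m·l·cosθ·θ̈ − m·l·sinθ·θ̇² = -1.488065 + 1.187245 − 0.565223 = -0.866043
step 5→6:
  ẍ = (ẋ'−ẋ)/dt = (-0.528661819−-0.707633387)/0.036721 = 4.873821
  θ̈ = (θ̇'−θ̇)/dt = (2.199267566−2.237528470)/0.036721 = -1.041935
  sinθ=0.330011, cosθ=0.943977
  F = (M+m)·ẍ + m·l·cosθ·θ̈ − m·l·sinθ·θ̇² = 8.454061 + -0.474706 − 0.797421 = 7.181934
step 6→7:
  ẍ = (ẋ'−ẋ)/dt = (-0.526968640−-0.528661819)/0.036721 = 0.046109
  θ̈ = (θ̇'−θ̇)/dt = (2.309960153−2.199267566)/0.036721 = 3.014422
  sinθ=0.406371, cosθ=0.913708
  F = (M+m)·ẍ + m·l·cosθ·θ̈ − m·l·sinθ·θ̇² = 0.079981 + 1.329334 − 0.948641 = 0.460674
step 7→8:
  ẍ = (ẋ'−ẋ)/dt = (-0.199913807−-0.526968640)/0.036721 = 8.906479
  θ̈ = (θ̇'−θ̇)/dt = (2.222323244−2.309960153)/0.036721 = -2.386561
  sinθ=0.478757, cosθ=0.877947
  F = (M+m)·ẍ + m·l·cosθ·θ̈ − m·l·sinθ·θ̇² = 15.449055 + -1.011262 − 1.232954 = 13.204839

F_0 = -6.077783 N
F_1 = -8.945652 N
F_2 = 11.074422 N
F_3 = -9.649521 N
F_4 = -0.866043 N
F_5 = 7.181934 N
F_6 = 0.460674 N
F_7 = 13.204839 N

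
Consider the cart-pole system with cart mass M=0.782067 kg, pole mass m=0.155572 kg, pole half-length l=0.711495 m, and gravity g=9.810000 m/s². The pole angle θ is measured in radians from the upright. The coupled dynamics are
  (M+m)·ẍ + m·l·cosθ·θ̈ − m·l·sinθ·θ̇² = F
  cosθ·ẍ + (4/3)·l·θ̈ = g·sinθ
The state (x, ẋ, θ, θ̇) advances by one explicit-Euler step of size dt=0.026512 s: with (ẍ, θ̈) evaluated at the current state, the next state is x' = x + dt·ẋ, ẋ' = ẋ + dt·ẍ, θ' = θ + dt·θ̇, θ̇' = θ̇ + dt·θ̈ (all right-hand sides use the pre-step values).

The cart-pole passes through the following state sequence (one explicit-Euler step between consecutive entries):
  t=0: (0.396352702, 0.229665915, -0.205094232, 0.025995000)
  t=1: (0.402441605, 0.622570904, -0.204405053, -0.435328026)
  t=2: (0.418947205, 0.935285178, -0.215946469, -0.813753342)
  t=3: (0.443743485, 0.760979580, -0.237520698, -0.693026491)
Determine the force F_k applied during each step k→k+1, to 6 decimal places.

step 0→1:
  ẍ = (ẋ'−ẋ)/dt = (0.622570904−0.229665915)/0.026512 = 14.819892
  θ̈ = (θ̇'−θ̇)/dt = (-0.435328026−0.025995000)/0.026512 = -17.400537
  sinθ=-0.203659, cosθ=0.979042
  F = (M+m)·ẍ + m·l·cosθ·θ̈ − m·l·sinθ·θ̇² = 13.895709 + -1.885676 − -0.000015 = 12.010048
step 1→2:
  ẍ = (ẋ'−ẋ)/dt = (0.935285178−0.622570904)/0.026512 = 11.795197
  θ̈ = (θ̇'−θ̇)/dt = (-0.813753342−-0.435328026)/0.026512 = -14.273737
  sinθ=-0.202985, cosθ=0.979182
  F = (M+m)·ẍ + m·l·cosθ·θ̈ − m·l·sinθ·θ̇² = 11.059637 + -1.547050 − -0.004258 = 9.516845
step 2→3:
  ẍ = (ẋ'−ẋ)/dt = (0.760979580−0.935285178)/0.026512 = -6.574593
  θ̈ = (θ̇'−θ̇)/dt = (-0.693026491−-0.813753342)/0.026512 = 4.553668
  sinθ=-0.214272, cosθ=0.976774
  F = (M+m)·ẍ + m·l·cosθ·θ̈ − m·l·sinθ·θ̇² = -6.164594 + 0.492333 − -0.015706 = -5.656556

F_0 = 12.010048 N
F_1 = 9.516845 N
F_2 = -5.656556 N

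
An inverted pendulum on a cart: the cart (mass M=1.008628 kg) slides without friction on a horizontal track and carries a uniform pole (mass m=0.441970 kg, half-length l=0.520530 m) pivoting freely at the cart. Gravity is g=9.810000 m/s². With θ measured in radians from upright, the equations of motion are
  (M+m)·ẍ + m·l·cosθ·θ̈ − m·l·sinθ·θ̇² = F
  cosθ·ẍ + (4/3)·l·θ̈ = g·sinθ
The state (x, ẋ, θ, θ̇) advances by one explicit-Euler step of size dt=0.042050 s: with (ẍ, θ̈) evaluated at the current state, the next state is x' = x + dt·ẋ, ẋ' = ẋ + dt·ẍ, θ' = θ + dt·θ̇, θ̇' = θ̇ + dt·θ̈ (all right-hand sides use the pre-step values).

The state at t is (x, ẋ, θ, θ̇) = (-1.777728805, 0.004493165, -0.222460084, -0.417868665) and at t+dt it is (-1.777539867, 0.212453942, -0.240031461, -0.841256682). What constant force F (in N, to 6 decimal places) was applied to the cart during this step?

ẍ = (ẋ'−ẋ)/dt = (0.212453942−0.004493165)/0.042050 = 4.945559
θ̈ = (θ̇'−θ̇)/dt = (-0.841256682−-0.417868665)/0.042050 = -10.068681
sinθ=-0.220630, cosθ=0.975358
F = (M+m)·ẍ + m·l·cosθ·θ̈ − m·l·sinθ·θ̇² = 7.174019 + -2.259306 − -0.008863 = 4.923576

F = 4.923576 N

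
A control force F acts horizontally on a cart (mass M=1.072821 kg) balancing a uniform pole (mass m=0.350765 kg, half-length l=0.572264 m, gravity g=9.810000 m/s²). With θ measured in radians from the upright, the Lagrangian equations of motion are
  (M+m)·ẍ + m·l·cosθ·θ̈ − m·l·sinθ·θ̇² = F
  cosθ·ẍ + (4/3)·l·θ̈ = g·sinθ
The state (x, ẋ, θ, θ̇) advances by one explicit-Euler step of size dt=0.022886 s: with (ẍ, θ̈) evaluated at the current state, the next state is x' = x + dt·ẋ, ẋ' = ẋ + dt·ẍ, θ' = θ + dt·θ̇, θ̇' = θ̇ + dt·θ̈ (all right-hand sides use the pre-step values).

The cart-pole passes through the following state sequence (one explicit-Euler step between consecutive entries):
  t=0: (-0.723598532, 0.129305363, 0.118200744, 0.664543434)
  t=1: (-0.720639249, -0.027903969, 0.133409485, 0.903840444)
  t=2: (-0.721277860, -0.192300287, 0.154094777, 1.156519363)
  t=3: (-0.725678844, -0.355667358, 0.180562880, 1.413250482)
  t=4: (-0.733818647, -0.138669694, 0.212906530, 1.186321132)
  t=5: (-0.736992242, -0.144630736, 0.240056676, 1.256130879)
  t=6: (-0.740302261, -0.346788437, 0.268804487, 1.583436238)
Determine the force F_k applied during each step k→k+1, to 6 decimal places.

step 0→1:
  ẍ = (ẋ'−ẋ)/dt = (-0.027903969−0.129305363)/0.022886 = -6.869236
  θ̈ = (θ̇'−θ̇)/dt = (0.903840444−0.664543434)/0.022886 = 10.456043
  sinθ=0.117926, cosθ=0.993022
  F = (M+m)·ẍ + m·l·cosθ·θ̈ − m·l·sinθ·θ̇² = -9.778948 + 2.084199 − 0.010454 = -7.705203
step 1→2:
  ẍ = (ẋ'−ẋ)/dt = (-0.192300287−-0.027903969)/0.022886 = -7.183270
  θ̈ = (θ̇'−θ̇)/dt = (1.156519363−0.903840444)/0.022886 = 11.040764
  sinθ=0.133014, cosθ=0.991114
  F = (M+m)·ẍ + m·l·cosθ·θ̈ − m·l·sinθ·θ̇² = -10.226003 + 2.196522 − 0.021812 = -8.051293
step 2→3:
  ẍ = (ẋ'−ẋ)/dt = (-0.355667358−-0.192300287)/0.022886 = -7.138297
  θ̈ = (θ̇'−θ̇)/dt = (1.413250482−1.156519363)/0.022886 = 11.217824
  sinθ=0.153486, cosθ=0.988151
  F = (M+m)·ẍ + m·l·cosθ·θ̈ − m·l·sinθ·θ̇² = -10.161980 + 2.225075 − 0.041208 = -7.978114
step 3→4:
  ẍ = (ẋ'−ẋ)/dt = (-0.138669694−-0.355667358)/0.022886 = 9.481677
  θ̈ = (θ̇'−θ̇)/dt = (1.186321132−1.413250482)/0.022886 = -9.915641
  sinθ=0.179583, cosθ=0.983743
  F = (M+m)·ẍ + m·l·cosθ·θ̈ − m·l·sinθ·θ̇² = 13.497983 + -1.958010 − 0.071997 = 11.467975
step 4→5:
  ẍ = (ẋ'−ẋ)/dt = (-0.144630736−-0.138669694)/0.022886 = -0.260467
  θ̈ = (θ̇'−θ̇)/dt = (1.256130879−1.186321132)/0.022886 = 3.050325
  sinθ=0.211302, cosθ=0.977421
  F = (M+m)·ẍ + m·l·cosθ·θ̈ − m·l·sinθ·θ̇² = -0.370797 + 0.598467 − 0.059693 = 0.167978
step 5→6:
  ẍ = (ẋ'−ẋ)/dt = (-0.346788437−-0.144630736)/0.022886 = -8.833247
  θ̈ = (θ̇'−θ̇)/dt = (1.583436238−1.256130879)/0.022886 = 14.301554
  sinθ=0.237758, cosθ=0.971325
  F = (M+m)·ẍ + m·l·cosθ·θ̈ − m·l·sinθ·θ̇² = -12.574887 + 2.788433 − 0.075304 = -9.861758

F_0 = -7.705203 N
F_1 = -8.051293 N
F_2 = -7.978114 N
F_3 = 11.467975 N
F_4 = 0.167978 N
F_5 = -9.861758 N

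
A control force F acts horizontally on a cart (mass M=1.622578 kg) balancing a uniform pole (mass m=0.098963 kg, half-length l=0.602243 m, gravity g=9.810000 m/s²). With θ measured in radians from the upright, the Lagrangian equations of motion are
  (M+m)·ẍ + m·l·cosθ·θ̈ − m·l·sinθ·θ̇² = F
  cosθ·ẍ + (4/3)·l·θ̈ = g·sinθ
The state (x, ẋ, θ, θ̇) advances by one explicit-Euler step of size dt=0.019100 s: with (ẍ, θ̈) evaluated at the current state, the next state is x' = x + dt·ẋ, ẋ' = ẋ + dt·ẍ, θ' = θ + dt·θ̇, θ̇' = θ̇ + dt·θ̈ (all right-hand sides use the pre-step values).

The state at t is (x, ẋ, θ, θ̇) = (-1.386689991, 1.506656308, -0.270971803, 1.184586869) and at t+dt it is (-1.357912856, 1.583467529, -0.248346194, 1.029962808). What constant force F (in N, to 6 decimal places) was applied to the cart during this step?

F = 6.480730 N

ẍ = (ẋ'−ẋ)/dt = (1.583467529−1.506656308)/0.019100 = 4.021530
θ̈ = (θ̇'−θ̇)/dt = (1.029962808−1.184586869)/0.019100 = -8.095501
sinθ=-0.267668, cosθ=0.963511
F = (M+m)·ẍ + m·l·cosθ·θ̈ − m·l·sinθ·θ̇² = 6.923229 + -0.464885 − -0.022386 = 6.480730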